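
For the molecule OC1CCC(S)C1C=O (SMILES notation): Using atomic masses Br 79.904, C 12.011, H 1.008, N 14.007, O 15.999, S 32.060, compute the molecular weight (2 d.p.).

First, the molecular formula is C6H10O2S (counting implicit H from valence).
  C: 6 × 12.011 = 72.066
  H: 10 × 1.008 = 10.080
  O: 2 × 15.999 = 31.998
  S: 1 × 32.060 = 32.060
Sum: 6×12.011 + 10×1.008 + 2×15.999 + 1×32.060 = 146.204 → 146.20 g/mol.

146.20 g/mol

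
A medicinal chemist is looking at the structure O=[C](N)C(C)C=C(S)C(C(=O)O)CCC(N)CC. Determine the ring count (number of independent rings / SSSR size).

In SMILES, each pair of matching ring-closure digits denotes one ring-closing bond; the number of such bonds equals the number of independent rings.
Ring-closure bonds here: 0.

0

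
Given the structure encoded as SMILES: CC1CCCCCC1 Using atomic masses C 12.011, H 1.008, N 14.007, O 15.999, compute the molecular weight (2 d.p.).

First, the molecular formula is C8H16 (counting implicit H from valence).
  C: 8 × 12.011 = 96.088
  H: 16 × 1.008 = 16.128
Sum: 8×12.011 + 16×1.008 = 112.216 → 112.22 g/mol.

112.22 g/mol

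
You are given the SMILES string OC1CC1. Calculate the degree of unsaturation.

1

Degree of unsaturation = (number of rings) + (number of π bonds).
Ring closures in the SMILES: 1.
π bonds: none → 0 DoU from unsaturation.
Total DoU = 1 + 0 = 1.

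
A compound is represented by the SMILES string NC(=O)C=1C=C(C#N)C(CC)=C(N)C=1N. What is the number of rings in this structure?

1

In SMILES, each pair of matching ring-closure digits denotes one ring-closing bond; the number of such bonds equals the number of independent rings.
Ring-closure bonds here: 1.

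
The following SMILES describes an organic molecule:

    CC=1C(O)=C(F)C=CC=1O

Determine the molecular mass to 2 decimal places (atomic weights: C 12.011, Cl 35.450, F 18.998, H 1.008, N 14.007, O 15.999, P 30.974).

First, the molecular formula is C7H7FO2 (counting implicit H from valence).
  C: 7 × 12.011 = 84.077
  F: 1 × 18.998 = 18.998
  H: 7 × 1.008 = 7.056
  O: 2 × 15.999 = 31.998
Sum: 7×12.011 + 1×18.998 + 7×1.008 + 2×15.999 = 142.129 → 142.13 g/mol.

142.13 g/mol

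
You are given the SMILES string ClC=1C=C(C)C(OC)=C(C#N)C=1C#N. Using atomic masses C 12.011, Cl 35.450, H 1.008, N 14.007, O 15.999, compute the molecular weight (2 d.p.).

206.63 g/mol

First, the molecular formula is C10H7ClN2O (counting implicit H from valence).
  C: 10 × 12.011 = 120.110
  Cl: 1 × 35.450 = 35.450
  H: 7 × 1.008 = 7.056
  N: 2 × 14.007 = 28.014
  O: 1 × 15.999 = 15.999
Sum: 10×12.011 + 1×35.450 + 7×1.008 + 2×14.007 + 1×15.999 = 206.629 → 206.63 g/mol.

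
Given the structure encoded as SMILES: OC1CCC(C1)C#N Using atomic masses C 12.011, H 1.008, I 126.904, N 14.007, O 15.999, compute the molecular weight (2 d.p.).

First, the molecular formula is C6H9NO (counting implicit H from valence).
  C: 6 × 12.011 = 72.066
  H: 9 × 1.008 = 9.072
  N: 1 × 14.007 = 14.007
  O: 1 × 15.999 = 15.999
Sum: 6×12.011 + 9×1.008 + 1×14.007 + 1×15.999 = 111.144 → 111.14 g/mol.

111.14 g/mol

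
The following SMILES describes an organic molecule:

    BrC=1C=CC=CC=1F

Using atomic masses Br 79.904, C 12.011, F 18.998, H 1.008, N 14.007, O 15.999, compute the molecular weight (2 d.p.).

First, the molecular formula is C6H4BrF (counting implicit H from valence).
  Br: 1 × 79.904 = 79.904
  C: 6 × 12.011 = 72.066
  F: 1 × 18.998 = 18.998
  H: 4 × 1.008 = 4.032
Sum: 1×79.904 + 6×12.011 + 1×18.998 + 4×1.008 = 175.000 → 175.00 g/mol.

175.00 g/mol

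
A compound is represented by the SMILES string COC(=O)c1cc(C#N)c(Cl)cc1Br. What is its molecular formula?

C9H5BrClNO2

Walk through each heavy atom and fill implicit hydrogens from standard valence (C 4, N 3, O 2, S 2, halogen 1); for lowercase aromatic atoms, an aromatic c carries 1 H when it has two neighbours and 0 H with three, and aromatic n carries 0 H:
  atom 1: C, bond orders sum to 1 (valence 4) → 3 H
  atom 2: O, bond orders sum to 2 (valence 2) → 0 H
  atom 3: C, bond orders sum to 4 (valence 4) → 0 H
  atom 4: O, bond orders sum to 2 (valence 2) → 0 H
  atom 5: aromatic c, 3 neighbours → 0 H
  atom 6: aromatic c, 2 neighbours → 1 H
  atom 7: aromatic c, 3 neighbours → 0 H
  atom 8: C, bond orders sum to 4 (valence 4) → 0 H
  atom 9: N, bond orders sum to 3 (valence 3) → 0 H
  atom 10: aromatic c, 3 neighbours → 0 H
  atom 11: Cl (halogen, monovalent) → 0 H
  atom 12: aromatic c, 2 neighbours → 1 H
  atom 13: aromatic c, 3 neighbours → 0 H
  atom 14: Br (halogen, monovalent) → 0 H
Totals → C:9, H:5, Br:1, Cl:1, N:1, O:2.
In Hill order: C9H5BrClNO2.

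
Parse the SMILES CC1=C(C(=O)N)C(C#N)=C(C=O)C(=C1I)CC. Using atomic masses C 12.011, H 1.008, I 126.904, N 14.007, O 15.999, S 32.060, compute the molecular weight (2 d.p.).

First, the molecular formula is C12H11IN2O2 (counting implicit H from valence).
  C: 12 × 12.011 = 144.132
  H: 11 × 1.008 = 11.088
  I: 1 × 126.904 = 126.904
  N: 2 × 14.007 = 28.014
  O: 2 × 15.999 = 31.998
Sum: 12×12.011 + 11×1.008 + 1×126.904 + 2×14.007 + 2×15.999 = 342.136 → 342.14 g/mol.

342.14 g/mol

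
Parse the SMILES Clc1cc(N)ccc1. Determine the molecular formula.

Walk through each heavy atom and fill implicit hydrogens from standard valence (C 4, N 3, O 2, S 2, halogen 1); for lowercase aromatic atoms, an aromatic c carries 1 H when it has two neighbours and 0 H with three, and aromatic n carries 0 H:
  atom 1: Cl (halogen, monovalent) → 0 H
  atom 2: aromatic c, 3 neighbours → 0 H
  atom 3: aromatic c, 2 neighbours → 1 H
  atom 4: aromatic c, 3 neighbours → 0 H
  atom 5: N, bond orders sum to 1 (valence 3) → 2 H
  atom 6: aromatic c, 2 neighbours → 1 H
  atom 7: aromatic c, 2 neighbours → 1 H
  atom 8: aromatic c, 2 neighbours → 1 H
Totals → C:6, H:6, Cl:1, N:1.

C6H6ClN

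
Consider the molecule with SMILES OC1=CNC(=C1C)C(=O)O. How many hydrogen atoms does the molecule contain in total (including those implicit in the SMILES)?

Walk through each heavy atom and fill implicit hydrogens from standard valence (C 4, N 3, O 2, S 2, halogen 1):
  atom 1: O, bond orders sum to 1 (valence 2) → 1 H
  atom 2: C, bond orders sum to 4 (valence 4) → 0 H
  atom 3: C, bond orders sum to 3 (valence 4) → 1 H
  atom 4: N, bond orders sum to 2 (valence 3) → 1 H
  atom 5: C, bond orders sum to 4 (valence 4) → 0 H
  atom 6: C, bond orders sum to 4 (valence 4) → 0 H
  atom 7: C, bond orders sum to 1 (valence 4) → 3 H
  atom 8: C, bond orders sum to 4 (valence 4) → 0 H
  atom 9: O, bond orders sum to 2 (valence 2) → 0 H
  atom 10: O, bond orders sum to 1 (valence 2) → 1 H
Total hydrogens: 7.

7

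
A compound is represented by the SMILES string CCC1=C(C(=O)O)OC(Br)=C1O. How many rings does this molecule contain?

In SMILES, each pair of matching ring-closure digits denotes one ring-closing bond; the number of such bonds equals the number of independent rings.
Ring-closure bonds here: 1.

1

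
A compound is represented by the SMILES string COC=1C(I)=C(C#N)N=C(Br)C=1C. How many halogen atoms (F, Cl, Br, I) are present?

2

Halogen atoms appear at heavy-atom positions 5, 11 (1×Br, 1×I).
Other groups present: 1 ether, 1 nitrile.
Halogen count: 2.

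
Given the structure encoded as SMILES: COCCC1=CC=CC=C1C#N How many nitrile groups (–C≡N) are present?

The nitrile motif appears at heavy-atom position 11 in the SMILES.
Other groups present: 1 ether.
Nitrile count: 1.

1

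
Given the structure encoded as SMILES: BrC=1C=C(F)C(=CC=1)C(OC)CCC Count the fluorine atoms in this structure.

1

Scan the SMILES for F atoms (remember two-letter symbols like Cl and Br are single atoms).
Fluorine count: 1.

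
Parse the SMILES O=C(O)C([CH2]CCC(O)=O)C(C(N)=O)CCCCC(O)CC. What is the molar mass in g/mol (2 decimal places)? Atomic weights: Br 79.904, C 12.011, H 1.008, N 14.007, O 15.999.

First, the molecular formula is C15H27NO6 (counting implicit H from valence).
  C: 15 × 12.011 = 180.165
  H: 27 × 1.008 = 27.216
  N: 1 × 14.007 = 14.007
  O: 6 × 15.999 = 95.994
Sum: 15×12.011 + 27×1.008 + 1×14.007 + 6×15.999 = 317.382 → 317.38 g/mol.

317.38 g/mol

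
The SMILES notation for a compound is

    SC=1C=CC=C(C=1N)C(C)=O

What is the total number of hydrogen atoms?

9

Walk through each heavy atom and fill implicit hydrogens from standard valence (C 4, N 3, O 2, S 2, halogen 1):
  atom 1: S, bond orders sum to 1 (valence 2) → 1 H
  atom 2: C, bond orders sum to 4 (valence 4) → 0 H
  atom 3: C, bond orders sum to 3 (valence 4) → 1 H
  atom 4: C, bond orders sum to 3 (valence 4) → 1 H
  atom 5: C, bond orders sum to 3 (valence 4) → 1 H
  atom 6: C, bond orders sum to 4 (valence 4) → 0 H
  atom 7: C, bond orders sum to 4 (valence 4) → 0 H
  atom 8: N, bond orders sum to 1 (valence 3) → 2 H
  atom 9: C, bond orders sum to 4 (valence 4) → 0 H
  atom 10: C, bond orders sum to 1 (valence 4) → 3 H
  atom 11: O, bond orders sum to 2 (valence 2) → 0 H
Total hydrogens: 9.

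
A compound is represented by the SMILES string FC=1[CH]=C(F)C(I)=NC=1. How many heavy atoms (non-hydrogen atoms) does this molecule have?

9

Every atom symbol written in the SMILES (organic subset) is one heavy atom; implicit H are not written.
Heavy atoms by element → C:5, F:2, I:1, N:1.
Total: 9.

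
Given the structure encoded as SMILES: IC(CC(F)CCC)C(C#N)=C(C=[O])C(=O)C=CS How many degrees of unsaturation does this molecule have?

Molecular formula: C13H15FINO2S.
DoU = (2C + 2 + N − H − X) / 2, where X is the halogen count and O/S are ignored.
    = (2·13 + 2 + 1 − 15 − 2) / 2 = 12 / 2 = 6.

6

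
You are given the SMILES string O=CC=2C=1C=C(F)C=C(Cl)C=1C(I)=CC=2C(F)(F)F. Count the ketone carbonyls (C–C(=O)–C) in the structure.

Scan the SMILES for the ketone motif — none present.
Groups that are present: 1 aldehyde.

0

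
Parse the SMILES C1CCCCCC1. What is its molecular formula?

C7H14

Walk through each heavy atom and fill implicit hydrogens from standard valence (C 4, N 3, O 2, S 2, halogen 1):
  atom 1: C, bond orders sum to 2 (valence 4) → 2 H
  atom 2: C, bond orders sum to 2 (valence 4) → 2 H
  atom 3: C, bond orders sum to 2 (valence 4) → 2 H
  atom 4: C, bond orders sum to 2 (valence 4) → 2 H
  atom 5: C, bond orders sum to 2 (valence 4) → 2 H
  atom 6: C, bond orders sum to 2 (valence 4) → 2 H
  atom 7: C, bond orders sum to 2 (valence 4) → 2 H
Totals → C:7, H:14.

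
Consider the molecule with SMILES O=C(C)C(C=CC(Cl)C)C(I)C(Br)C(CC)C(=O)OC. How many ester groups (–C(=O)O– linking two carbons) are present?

1

The ester motif appears at heavy-atom position 17 in the SMILES.
Other groups present: 1 alkene, 1 ketone.
Ester count: 1.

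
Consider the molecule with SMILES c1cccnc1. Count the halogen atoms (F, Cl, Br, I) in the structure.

0

Scan the SMILES for the halogen motif — none present.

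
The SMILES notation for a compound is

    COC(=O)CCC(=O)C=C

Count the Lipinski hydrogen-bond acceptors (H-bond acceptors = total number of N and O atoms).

3

N atoms: 0; O atoms: 3.
Lipinski HBA = 0 + 3 = 3.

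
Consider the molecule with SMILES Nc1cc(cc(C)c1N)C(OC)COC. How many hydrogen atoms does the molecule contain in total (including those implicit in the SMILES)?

Walk through each heavy atom and fill implicit hydrogens from standard valence (C 4, N 3, O 2, S 2, halogen 1); for lowercase aromatic atoms, an aromatic c carries 1 H when it has two neighbours and 0 H with three, and aromatic n carries 0 H:
  atom 1: N, bond orders sum to 1 (valence 3) → 2 H
  atom 2: aromatic c, 3 neighbours → 0 H
  atom 3: aromatic c, 2 neighbours → 1 H
  atom 4: aromatic c, 3 neighbours → 0 H
  atom 5: aromatic c, 2 neighbours → 1 H
  atom 6: aromatic c, 3 neighbours → 0 H
  atom 7: C, bond orders sum to 1 (valence 4) → 3 H
  atom 8: aromatic c, 3 neighbours → 0 H
  atom 9: N, bond orders sum to 1 (valence 3) → 2 H
  atom 10: C, bond orders sum to 3 (valence 4) → 1 H
  atom 11: O, bond orders sum to 2 (valence 2) → 0 H
  atom 12: C, bond orders sum to 1 (valence 4) → 3 H
  atom 13: C, bond orders sum to 2 (valence 4) → 2 H
  atom 14: O, bond orders sum to 2 (valence 2) → 0 H
  atom 15: C, bond orders sum to 1 (valence 4) → 3 H
Total hydrogens: 18.

18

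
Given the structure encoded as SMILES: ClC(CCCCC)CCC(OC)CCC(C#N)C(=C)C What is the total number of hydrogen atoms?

Walk through each heavy atom and fill implicit hydrogens from standard valence (C 4, N 3, O 2, S 2, halogen 1):
  atom 1: Cl (halogen, monovalent) → 0 H
  atom 2: C, bond orders sum to 3 (valence 4) → 1 H
  atom 3: C, bond orders sum to 2 (valence 4) → 2 H
  atom 4: C, bond orders sum to 2 (valence 4) → 2 H
  atom 5: C, bond orders sum to 2 (valence 4) → 2 H
  atom 6: C, bond orders sum to 2 (valence 4) → 2 H
  atom 7: C, bond orders sum to 1 (valence 4) → 3 H
  atom 8: C, bond orders sum to 2 (valence 4) → 2 H
  atom 9: C, bond orders sum to 2 (valence 4) → 2 H
  atom 10: C, bond orders sum to 3 (valence 4) → 1 H
  atom 11: O, bond orders sum to 2 (valence 2) → 0 H
  atom 12: C, bond orders sum to 1 (valence 4) → 3 H
  atom 13: C, bond orders sum to 2 (valence 4) → 2 H
  atom 14: C, bond orders sum to 2 (valence 4) → 2 H
  atom 15: C, bond orders sum to 3 (valence 4) → 1 H
  atom 16: C, bond orders sum to 4 (valence 4) → 0 H
  atom 17: N, bond orders sum to 3 (valence 3) → 0 H
  atom 18: C, bond orders sum to 4 (valence 4) → 0 H
  atom 19: C, bond orders sum to 2 (valence 4) → 2 H
  atom 20: C, bond orders sum to 1 (valence 4) → 3 H
Total hydrogens: 30.

30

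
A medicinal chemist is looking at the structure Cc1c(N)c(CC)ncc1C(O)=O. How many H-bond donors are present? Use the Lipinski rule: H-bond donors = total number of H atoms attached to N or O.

Donors: find every N or O and count the H atoms it carries.
  atom 4 (N): bond orders sum to 1 → 2 H
  atom 8 (N): bond orders sum to 3 → 0 H
  atom 12 (O): bond orders sum to 1 → 1 H
  atom 13 (O): bond orders sum to 2 → 0 H
Lipinski HBD = 3.

3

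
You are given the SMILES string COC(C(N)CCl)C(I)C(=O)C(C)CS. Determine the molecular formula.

Walk through each heavy atom and fill implicit hydrogens from standard valence (C 4, N 3, O 2, S 2, halogen 1):
  atom 1: C, bond orders sum to 1 (valence 4) → 3 H
  atom 2: O, bond orders sum to 2 (valence 2) → 0 H
  atom 3: C, bond orders sum to 3 (valence 4) → 1 H
  atom 4: C, bond orders sum to 3 (valence 4) → 1 H
  atom 5: N, bond orders sum to 1 (valence 3) → 2 H
  atom 6: C, bond orders sum to 2 (valence 4) → 2 H
  atom 7: Cl (halogen, monovalent) → 0 H
  atom 8: C, bond orders sum to 3 (valence 4) → 1 H
  atom 9: I (halogen, monovalent) → 0 H
  atom 10: C, bond orders sum to 4 (valence 4) → 0 H
  atom 11: O, bond orders sum to 2 (valence 2) → 0 H
  atom 12: C, bond orders sum to 3 (valence 4) → 1 H
  atom 13: C, bond orders sum to 1 (valence 4) → 3 H
  atom 14: C, bond orders sum to 2 (valence 4) → 2 H
  atom 15: S, bond orders sum to 1 (valence 2) → 1 H
Totals → C:9, H:17, Cl:1, I:1, N:1, O:2, S:1.
In Hill order: C9H17ClINO2S.

C9H17ClINO2S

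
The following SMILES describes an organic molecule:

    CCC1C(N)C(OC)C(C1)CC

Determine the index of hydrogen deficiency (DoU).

1

Degree of unsaturation = (number of rings) + (number of π bonds).
Ring closures in the SMILES: 1.
π bonds: none → 0 DoU from unsaturation.
Total DoU = 1 + 0 = 1.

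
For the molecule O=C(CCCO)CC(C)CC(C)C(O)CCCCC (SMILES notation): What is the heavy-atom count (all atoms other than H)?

Every atom symbol written in the SMILES (organic subset) is one heavy atom; implicit H are not written.
Heavy atoms by element → C:16, O:3.
Total: 19.

19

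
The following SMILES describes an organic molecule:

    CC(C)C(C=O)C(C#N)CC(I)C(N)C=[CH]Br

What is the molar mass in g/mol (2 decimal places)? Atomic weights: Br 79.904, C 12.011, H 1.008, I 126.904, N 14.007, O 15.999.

First, the molecular formula is C12H18BrIN2O (counting implicit H from valence).
  Br: 1 × 79.904 = 79.904
  C: 12 × 12.011 = 144.132
  H: 18 × 1.008 = 18.144
  I: 1 × 126.904 = 126.904
  N: 2 × 14.007 = 28.014
  O: 1 × 15.999 = 15.999
Sum: 1×79.904 + 12×12.011 + 18×1.008 + 1×126.904 + 2×14.007 + 1×15.999 = 413.097 → 413.10 g/mol.

413.10 g/mol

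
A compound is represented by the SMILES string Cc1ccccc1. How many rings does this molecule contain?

In SMILES, each pair of matching ring-closure digits denotes one ring-closing bond; the number of such bonds equals the number of independent rings.
Ring-closure bonds here: 1.

1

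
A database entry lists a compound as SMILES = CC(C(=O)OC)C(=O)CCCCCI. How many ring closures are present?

In SMILES, each pair of matching ring-closure digits denotes one ring-closing bond; the number of such bonds equals the number of independent rings.
Ring-closure bonds here: 0.

0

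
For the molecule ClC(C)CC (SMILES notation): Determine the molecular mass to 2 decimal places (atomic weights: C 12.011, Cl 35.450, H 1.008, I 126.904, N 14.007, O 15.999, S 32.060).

92.57 g/mol

First, the molecular formula is C4H9Cl (counting implicit H from valence).
  C: 4 × 12.011 = 48.044
  Cl: 1 × 35.450 = 35.450
  H: 9 × 1.008 = 9.072
Sum: 4×12.011 + 1×35.450 + 9×1.008 = 92.566 → 92.57 g/mol.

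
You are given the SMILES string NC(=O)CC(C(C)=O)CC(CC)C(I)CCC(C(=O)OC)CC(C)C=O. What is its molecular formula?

Walk through each heavy atom and fill implicit hydrogens from standard valence (C 4, N 3, O 2, S 2, halogen 1):
  atom 1: N, bond orders sum to 1 (valence 3) → 2 H
  atom 2: C, bond orders sum to 4 (valence 4) → 0 H
  atom 3: O, bond orders sum to 2 (valence 2) → 0 H
  atom 4: C, bond orders sum to 2 (valence 4) → 2 H
  atom 5: C, bond orders sum to 3 (valence 4) → 1 H
  atom 6: C, bond orders sum to 4 (valence 4) → 0 H
  atom 7: C, bond orders sum to 1 (valence 4) → 3 H
  atom 8: O, bond orders sum to 2 (valence 2) → 0 H
  atom 9: C, bond orders sum to 2 (valence 4) → 2 H
  atom 10: C, bond orders sum to 3 (valence 4) → 1 H
  atom 11: C, bond orders sum to 2 (valence 4) → 2 H
  atom 12: C, bond orders sum to 1 (valence 4) → 3 H
  atom 13: C, bond orders sum to 3 (valence 4) → 1 H
  atom 14: I (halogen, monovalent) → 0 H
  atom 15: C, bond orders sum to 2 (valence 4) → 2 H
  atom 16: C, bond orders sum to 2 (valence 4) → 2 H
  atom 17: C, bond orders sum to 3 (valence 4) → 1 H
  atom 18: C, bond orders sum to 4 (valence 4) → 0 H
  atom 19: O, bond orders sum to 2 (valence 2) → 0 H
  atom 20: O, bond orders sum to 2 (valence 2) → 0 H
  atom 21: C, bond orders sum to 1 (valence 4) → 3 H
  atom 22: C, bond orders sum to 2 (valence 4) → 2 H
  atom 23: C, bond orders sum to 3 (valence 4) → 1 H
  atom 24: C, bond orders sum to 1 (valence 4) → 3 H
  atom 25: C, bond orders sum to 3 (valence 4) → 1 H
  atom 26: O, bond orders sum to 2 (valence 2) → 0 H
Totals → C:19, H:32, I:1, N:1, O:5.
In Hill order: C19H32INO5.

C19H32INO5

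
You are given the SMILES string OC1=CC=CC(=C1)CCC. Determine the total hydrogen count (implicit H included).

12

Walk through each heavy atom and fill implicit hydrogens from standard valence (C 4, N 3, O 2, S 2, halogen 1):
  atom 1: O, bond orders sum to 1 (valence 2) → 1 H
  atom 2: C, bond orders sum to 4 (valence 4) → 0 H
  atom 3: C, bond orders sum to 3 (valence 4) → 1 H
  atom 4: C, bond orders sum to 3 (valence 4) → 1 H
  atom 5: C, bond orders sum to 3 (valence 4) → 1 H
  atom 6: C, bond orders sum to 4 (valence 4) → 0 H
  atom 7: C, bond orders sum to 3 (valence 4) → 1 H
  atom 8: C, bond orders sum to 2 (valence 4) → 2 H
  atom 9: C, bond orders sum to 2 (valence 4) → 2 H
  atom 10: C, bond orders sum to 1 (valence 4) → 3 H
Total hydrogens: 12.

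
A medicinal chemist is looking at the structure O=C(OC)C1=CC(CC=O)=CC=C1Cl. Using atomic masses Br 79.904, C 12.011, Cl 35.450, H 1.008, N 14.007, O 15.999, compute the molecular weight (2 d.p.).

First, the molecular formula is C10H9ClO3 (counting implicit H from valence).
  C: 10 × 12.011 = 120.110
  Cl: 1 × 35.450 = 35.450
  H: 9 × 1.008 = 9.072
  O: 3 × 15.999 = 47.997
Sum: 10×12.011 + 1×35.450 + 9×1.008 + 3×15.999 = 212.629 → 212.63 g/mol.

212.63 g/mol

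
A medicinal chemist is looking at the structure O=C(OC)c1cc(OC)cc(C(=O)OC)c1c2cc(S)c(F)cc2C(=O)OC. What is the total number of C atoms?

Count every carbon token in the SMILES (each C, including those in ring-closure positions and inside branches).
Carbon count: 19.

19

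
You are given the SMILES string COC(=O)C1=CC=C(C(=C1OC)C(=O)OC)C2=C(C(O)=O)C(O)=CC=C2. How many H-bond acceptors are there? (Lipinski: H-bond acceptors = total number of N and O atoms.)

N atoms: 0; O atoms: 8.
Lipinski HBA = 0 + 8 = 8.

8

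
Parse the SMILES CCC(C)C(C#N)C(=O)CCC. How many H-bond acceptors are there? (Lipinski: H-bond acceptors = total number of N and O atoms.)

N atoms: 1; O atoms: 1.
Lipinski HBA = 1 + 1 = 2.

2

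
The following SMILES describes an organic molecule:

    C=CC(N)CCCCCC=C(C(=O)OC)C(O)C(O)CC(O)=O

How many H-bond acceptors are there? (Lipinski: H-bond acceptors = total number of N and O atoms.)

N atoms: 1; O atoms: 6.
Lipinski HBA = 1 + 6 = 7.

7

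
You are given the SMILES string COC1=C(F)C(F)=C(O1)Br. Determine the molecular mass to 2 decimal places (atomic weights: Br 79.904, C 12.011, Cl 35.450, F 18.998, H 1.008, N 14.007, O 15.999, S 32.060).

212.98 g/mol

First, the molecular formula is C5H3BrF2O2 (counting implicit H from valence).
  Br: 1 × 79.904 = 79.904
  C: 5 × 12.011 = 60.055
  F: 2 × 18.998 = 37.996
  H: 3 × 1.008 = 3.024
  O: 2 × 15.999 = 31.998
Sum: 1×79.904 + 5×12.011 + 2×18.998 + 3×1.008 + 2×15.999 = 212.977 → 212.98 g/mol.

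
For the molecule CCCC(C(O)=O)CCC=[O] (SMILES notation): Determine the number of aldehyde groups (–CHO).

The aldehyde motif appears at heavy-atom position 10 in the SMILES.
Other groups present: 1 carboxylic acid.
Aldehyde count: 1.

1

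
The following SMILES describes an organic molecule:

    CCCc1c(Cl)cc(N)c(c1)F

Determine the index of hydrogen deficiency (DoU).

4

Molecular formula: C9H11ClFN.
DoU = (2C + 2 + N − H − X) / 2, where X is the halogen count and O/S are ignored.
    = (2·9 + 2 + 1 − 11 − 2) / 2 = 8 / 2 = 4.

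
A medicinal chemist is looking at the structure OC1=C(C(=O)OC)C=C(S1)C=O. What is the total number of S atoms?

1

Scan the SMILES for S atoms (remember two-letter symbols like Cl and Br are single atoms).
Sulfur count: 1.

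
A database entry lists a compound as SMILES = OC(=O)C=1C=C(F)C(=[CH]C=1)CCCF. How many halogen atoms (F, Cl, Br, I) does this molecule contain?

Halogen atoms appear at heavy-atom positions 7, 14 (2×F).
Other groups present: 1 carboxylic acid.
Halogen count: 2.

2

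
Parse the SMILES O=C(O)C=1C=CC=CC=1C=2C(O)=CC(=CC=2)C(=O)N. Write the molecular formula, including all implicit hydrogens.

C14H11NO4

Walk through each heavy atom and fill implicit hydrogens from standard valence (C 4, N 3, O 2, S 2, halogen 1):
  atom 1: O, bond orders sum to 2 (valence 2) → 0 H
  atom 2: C, bond orders sum to 4 (valence 4) → 0 H
  atom 3: O, bond orders sum to 1 (valence 2) → 1 H
  atom 4: C, bond orders sum to 4 (valence 4) → 0 H
  atom 5: C, bond orders sum to 3 (valence 4) → 1 H
  atom 6: C, bond orders sum to 3 (valence 4) → 1 H
  atom 7: C, bond orders sum to 3 (valence 4) → 1 H
  atom 8: C, bond orders sum to 3 (valence 4) → 1 H
  atom 9: C, bond orders sum to 4 (valence 4) → 0 H
  atom 10: C, bond orders sum to 4 (valence 4) → 0 H
  atom 11: C, bond orders sum to 4 (valence 4) → 0 H
  atom 12: O, bond orders sum to 1 (valence 2) → 1 H
  atom 13: C, bond orders sum to 3 (valence 4) → 1 H
  atom 14: C, bond orders sum to 4 (valence 4) → 0 H
  atom 15: C, bond orders sum to 3 (valence 4) → 1 H
  atom 16: C, bond orders sum to 3 (valence 4) → 1 H
  atom 17: C, bond orders sum to 4 (valence 4) → 0 H
  atom 18: O, bond orders sum to 2 (valence 2) → 0 H
  atom 19: N, bond orders sum to 1 (valence 3) → 2 H
Totals → C:14, H:11, N:1, O:4.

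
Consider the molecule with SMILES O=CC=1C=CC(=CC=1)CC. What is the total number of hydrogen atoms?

Walk through each heavy atom and fill implicit hydrogens from standard valence (C 4, N 3, O 2, S 2, halogen 1):
  atom 1: O, bond orders sum to 2 (valence 2) → 0 H
  atom 2: C, bond orders sum to 3 (valence 4) → 1 H
  atom 3: C, bond orders sum to 4 (valence 4) → 0 H
  atom 4: C, bond orders sum to 3 (valence 4) → 1 H
  atom 5: C, bond orders sum to 3 (valence 4) → 1 H
  atom 6: C, bond orders sum to 4 (valence 4) → 0 H
  atom 7: C, bond orders sum to 3 (valence 4) → 1 H
  atom 8: C, bond orders sum to 3 (valence 4) → 1 H
  atom 9: C, bond orders sum to 2 (valence 4) → 2 H
  atom 10: C, bond orders sum to 1 (valence 4) → 3 H
Total hydrogens: 10.

10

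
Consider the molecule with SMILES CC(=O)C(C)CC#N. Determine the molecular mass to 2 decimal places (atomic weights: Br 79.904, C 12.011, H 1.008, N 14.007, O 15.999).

111.14 g/mol

First, the molecular formula is C6H9NO (counting implicit H from valence).
  C: 6 × 12.011 = 72.066
  H: 9 × 1.008 = 9.072
  N: 1 × 14.007 = 14.007
  O: 1 × 15.999 = 15.999
Sum: 6×12.011 + 9×1.008 + 1×14.007 + 1×15.999 = 111.144 → 111.14 g/mol.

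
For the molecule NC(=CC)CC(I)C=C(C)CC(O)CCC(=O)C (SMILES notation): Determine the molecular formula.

Walk through each heavy atom and fill implicit hydrogens from standard valence (C 4, N 3, O 2, S 2, halogen 1):
  atom 1: N, bond orders sum to 1 (valence 3) → 2 H
  atom 2: C, bond orders sum to 4 (valence 4) → 0 H
  atom 3: C, bond orders sum to 3 (valence 4) → 1 H
  atom 4: C, bond orders sum to 1 (valence 4) → 3 H
  atom 5: C, bond orders sum to 2 (valence 4) → 2 H
  atom 6: C, bond orders sum to 3 (valence 4) → 1 H
  atom 7: I (halogen, monovalent) → 0 H
  atom 8: C, bond orders sum to 3 (valence 4) → 1 H
  atom 9: C, bond orders sum to 4 (valence 4) → 0 H
  atom 10: C, bond orders sum to 1 (valence 4) → 3 H
  atom 11: C, bond orders sum to 2 (valence 4) → 2 H
  atom 12: C, bond orders sum to 3 (valence 4) → 1 H
  atom 13: O, bond orders sum to 1 (valence 2) → 1 H
  atom 14: C, bond orders sum to 2 (valence 4) → 2 H
  atom 15: C, bond orders sum to 2 (valence 4) → 2 H
  atom 16: C, bond orders sum to 4 (valence 4) → 0 H
  atom 17: O, bond orders sum to 2 (valence 2) → 0 H
  atom 18: C, bond orders sum to 1 (valence 4) → 3 H
Totals → C:14, H:24, I:1, N:1, O:2.

C14H24INO2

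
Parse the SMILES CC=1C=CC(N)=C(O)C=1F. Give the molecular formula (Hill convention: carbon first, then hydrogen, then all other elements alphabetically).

C7H8FNO

Walk through each heavy atom and fill implicit hydrogens from standard valence (C 4, N 3, O 2, S 2, halogen 1):
  atom 1: C, bond orders sum to 1 (valence 4) → 3 H
  atom 2: C, bond orders sum to 4 (valence 4) → 0 H
  atom 3: C, bond orders sum to 3 (valence 4) → 1 H
  atom 4: C, bond orders sum to 3 (valence 4) → 1 H
  atom 5: C, bond orders sum to 4 (valence 4) → 0 H
  atom 6: N, bond orders sum to 1 (valence 3) → 2 H
  atom 7: C, bond orders sum to 4 (valence 4) → 0 H
  atom 8: O, bond orders sum to 1 (valence 2) → 1 H
  atom 9: C, bond orders sum to 4 (valence 4) → 0 H
  atom 10: F (halogen, monovalent) → 0 H
Totals → C:7, H:8, F:1, N:1, O:1.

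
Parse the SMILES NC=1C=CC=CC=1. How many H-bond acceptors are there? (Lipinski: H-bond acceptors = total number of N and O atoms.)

N atoms: 1; O atoms: 0.
Lipinski HBA = 1 + 0 = 1.

1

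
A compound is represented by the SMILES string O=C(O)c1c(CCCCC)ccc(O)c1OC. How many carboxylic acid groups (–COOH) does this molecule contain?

1

The carboxylic acid motif appears at heavy-atom position 2 in the SMILES.
Other groups present: 1 ether, 1 hydroxyl.
Carboxylic acid count: 1.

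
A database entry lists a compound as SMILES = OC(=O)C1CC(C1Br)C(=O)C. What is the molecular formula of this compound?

C7H9BrO3

Walk through each heavy atom and fill implicit hydrogens from standard valence (C 4, N 3, O 2, S 2, halogen 1):
  atom 1: O, bond orders sum to 1 (valence 2) → 1 H
  atom 2: C, bond orders sum to 4 (valence 4) → 0 H
  atom 3: O, bond orders sum to 2 (valence 2) → 0 H
  atom 4: C, bond orders sum to 3 (valence 4) → 1 H
  atom 5: C, bond orders sum to 2 (valence 4) → 2 H
  atom 6: C, bond orders sum to 3 (valence 4) → 1 H
  atom 7: C, bond orders sum to 3 (valence 4) → 1 H
  atom 8: Br (halogen, monovalent) → 0 H
  atom 9: C, bond orders sum to 4 (valence 4) → 0 H
  atom 10: O, bond orders sum to 2 (valence 2) → 0 H
  atom 11: C, bond orders sum to 1 (valence 4) → 3 H
Totals → C:7, H:9, Br:1, O:3.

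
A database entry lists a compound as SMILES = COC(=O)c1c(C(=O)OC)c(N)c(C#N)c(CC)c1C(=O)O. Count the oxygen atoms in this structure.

Scan the SMILES for O atoms (remember two-letter symbols like Cl and Br are single atoms).
Oxygen count: 6.

6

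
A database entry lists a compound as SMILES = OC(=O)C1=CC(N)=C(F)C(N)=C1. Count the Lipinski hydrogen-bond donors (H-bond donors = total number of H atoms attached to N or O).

5

Donors: find every N or O and count the H atoms it carries.
  atom 1 (O): bond orders sum to 1 → 1 H
  atom 3 (O): bond orders sum to 2 → 0 H
  atom 7 (N): bond orders sum to 1 → 2 H
  atom 11 (N): bond orders sum to 1 → 2 H
Lipinski HBD = 5.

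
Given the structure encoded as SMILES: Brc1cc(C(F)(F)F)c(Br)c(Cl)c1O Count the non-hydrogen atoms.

14

Every atom symbol written in the SMILES (organic subset) is one heavy atom; implicit H are not written.
Heavy atoms by element → Br:2, C:7, Cl:1, F:3, O:1.
Total: 14.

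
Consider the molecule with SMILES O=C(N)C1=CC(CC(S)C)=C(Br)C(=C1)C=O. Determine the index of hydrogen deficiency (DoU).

Molecular formula: C11H12BrNO2S.
DoU = (2C + 2 + N − H − X) / 2, where X is the halogen count and O/S are ignored.
    = (2·11 + 2 + 1 − 12 − 1) / 2 = 12 / 2 = 6.

6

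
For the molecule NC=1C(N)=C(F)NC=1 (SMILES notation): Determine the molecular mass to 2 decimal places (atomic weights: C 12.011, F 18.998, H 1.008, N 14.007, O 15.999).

115.11 g/mol

First, the molecular formula is C4H6FN3 (counting implicit H from valence).
  C: 4 × 12.011 = 48.044
  F: 1 × 18.998 = 18.998
  H: 6 × 1.008 = 6.048
  N: 3 × 14.007 = 42.021
Sum: 4×12.011 + 1×18.998 + 6×1.008 + 3×14.007 = 115.111 → 115.11 g/mol.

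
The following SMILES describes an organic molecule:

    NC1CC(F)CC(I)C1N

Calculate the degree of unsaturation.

Degree of unsaturation = (number of rings) + (number of π bonds).
Ring closures in the SMILES: 1.
π bonds: none → 0 DoU from unsaturation.
Total DoU = 1 + 0 = 1.

1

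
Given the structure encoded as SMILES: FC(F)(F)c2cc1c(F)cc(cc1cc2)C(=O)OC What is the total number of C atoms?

Count every carbon token in the SMILES (each C, including those in ring-closure positions and inside branches).
Carbon count: 13.

13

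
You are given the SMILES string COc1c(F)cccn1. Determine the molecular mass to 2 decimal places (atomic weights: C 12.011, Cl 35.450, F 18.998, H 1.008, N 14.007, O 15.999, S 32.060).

First, the molecular formula is C6H6FNO (counting implicit H from valence).
  C: 6 × 12.011 = 72.066
  F: 1 × 18.998 = 18.998
  H: 6 × 1.008 = 6.048
  N: 1 × 14.007 = 14.007
  O: 1 × 15.999 = 15.999
Sum: 6×12.011 + 1×18.998 + 6×1.008 + 1×14.007 + 1×15.999 = 127.118 → 127.12 g/mol.

127.12 g/mol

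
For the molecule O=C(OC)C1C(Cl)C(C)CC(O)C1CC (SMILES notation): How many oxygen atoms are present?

Scan the SMILES for O atoms (remember two-letter symbols like Cl and Br are single atoms).
Oxygen count: 3.

3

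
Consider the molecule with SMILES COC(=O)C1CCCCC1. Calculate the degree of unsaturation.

2

Degree of unsaturation = (number of rings) + (number of π bonds).
Ring closures in the SMILES: 1.
π bonds: 1 double bond (each 1 DoU) → 1 DoU from unsaturation.
Total DoU = 1 + 1 = 2.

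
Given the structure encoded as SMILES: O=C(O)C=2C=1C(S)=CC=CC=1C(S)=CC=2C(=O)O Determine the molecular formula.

C12H8O4S2

Walk through each heavy atom and fill implicit hydrogens from standard valence (C 4, N 3, O 2, S 2, halogen 1):
  atom 1: O, bond orders sum to 2 (valence 2) → 0 H
  atom 2: C, bond orders sum to 4 (valence 4) → 0 H
  atom 3: O, bond orders sum to 1 (valence 2) → 1 H
  atom 4: C, bond orders sum to 4 (valence 4) → 0 H
  atom 5: C, bond orders sum to 4 (valence 4) → 0 H
  atom 6: C, bond orders sum to 4 (valence 4) → 0 H
  atom 7: S, bond orders sum to 1 (valence 2) → 1 H
  atom 8: C, bond orders sum to 3 (valence 4) → 1 H
  atom 9: C, bond orders sum to 3 (valence 4) → 1 H
  atom 10: C, bond orders sum to 3 (valence 4) → 1 H
  atom 11: C, bond orders sum to 4 (valence 4) → 0 H
  atom 12: C, bond orders sum to 4 (valence 4) → 0 H
  atom 13: S, bond orders sum to 1 (valence 2) → 1 H
  atom 14: C, bond orders sum to 3 (valence 4) → 1 H
  atom 15: C, bond orders sum to 4 (valence 4) → 0 H
  atom 16: C, bond orders sum to 4 (valence 4) → 0 H
  atom 17: O, bond orders sum to 2 (valence 2) → 0 H
  atom 18: O, bond orders sum to 1 (valence 2) → 1 H
Totals → C:12, H:8, O:4, S:2.
In Hill order: C12H8O4S2.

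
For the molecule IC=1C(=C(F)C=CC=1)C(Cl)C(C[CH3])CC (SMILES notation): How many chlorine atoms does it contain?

1

Scan the SMILES for Cl atoms (remember two-letter symbols like Cl and Br are single atoms).
Chlorine count: 1.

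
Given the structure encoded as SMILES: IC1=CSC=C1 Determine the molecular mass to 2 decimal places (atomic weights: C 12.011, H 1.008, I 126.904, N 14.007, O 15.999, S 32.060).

210.03 g/mol

First, the molecular formula is C4H3IS (counting implicit H from valence).
  C: 4 × 12.011 = 48.044
  H: 3 × 1.008 = 3.024
  I: 1 × 126.904 = 126.904
  S: 1 × 32.060 = 32.060
Sum: 4×12.011 + 3×1.008 + 1×126.904 + 1×32.060 = 210.032 → 210.03 g/mol.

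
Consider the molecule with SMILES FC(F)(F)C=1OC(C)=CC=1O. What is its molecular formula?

C6H5F3O2

Walk through each heavy atom and fill implicit hydrogens from standard valence (C 4, N 3, O 2, S 2, halogen 1):
  atom 1: F (halogen, monovalent) → 0 H
  atom 2: C, bond orders sum to 4 (valence 4) → 0 H
  atom 3: F (halogen, monovalent) → 0 H
  atom 4: F (halogen, monovalent) → 0 H
  atom 5: C, bond orders sum to 4 (valence 4) → 0 H
  atom 6: O, bond orders sum to 2 (valence 2) → 0 H
  atom 7: C, bond orders sum to 4 (valence 4) → 0 H
  atom 8: C, bond orders sum to 1 (valence 4) → 3 H
  atom 9: C, bond orders sum to 3 (valence 4) → 1 H
  atom 10: C, bond orders sum to 4 (valence 4) → 0 H
  atom 11: O, bond orders sum to 1 (valence 2) → 1 H
Totals → C:6, H:5, F:3, O:2.
In Hill order: C6H5F3O2.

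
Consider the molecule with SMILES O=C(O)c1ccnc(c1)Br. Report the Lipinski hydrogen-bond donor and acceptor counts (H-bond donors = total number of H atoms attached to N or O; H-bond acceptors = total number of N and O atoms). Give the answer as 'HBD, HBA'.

1, 3

Donors: find every N or O and count the H atoms it carries.
  atom 1 (O): bond orders sum to 2 → 0 H
  atom 3 (O): bond orders sum to 1 → 1 H
  atom 7 (N): bond orders sum to 3 → 0 H
Lipinski HBD = 1.
Acceptors: N atoms = 1, O atoms = 2 → HBA = 3.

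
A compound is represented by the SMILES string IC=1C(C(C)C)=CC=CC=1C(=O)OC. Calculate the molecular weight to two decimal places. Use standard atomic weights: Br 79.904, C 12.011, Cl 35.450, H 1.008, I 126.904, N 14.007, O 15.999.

304.13 g/mol

First, the molecular formula is C11H13IO2 (counting implicit H from valence).
  C: 11 × 12.011 = 132.121
  H: 13 × 1.008 = 13.104
  I: 1 × 126.904 = 126.904
  O: 2 × 15.999 = 31.998
Sum: 11×12.011 + 13×1.008 + 1×126.904 + 2×15.999 = 304.127 → 304.13 g/mol.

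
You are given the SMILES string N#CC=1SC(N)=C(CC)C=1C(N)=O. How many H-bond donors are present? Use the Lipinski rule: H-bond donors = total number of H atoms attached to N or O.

Donors: find every N or O and count the H atoms it carries.
  atom 1 (N): bond orders sum to 3 → 0 H
  atom 6 (N): bond orders sum to 1 → 2 H
  atom 12 (N): bond orders sum to 1 → 2 H
  atom 13 (O): bond orders sum to 2 → 0 H
Lipinski HBD = 4.

4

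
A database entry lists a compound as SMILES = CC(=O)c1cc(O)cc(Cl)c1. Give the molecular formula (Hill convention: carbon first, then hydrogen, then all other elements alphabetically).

C8H7ClO2

Walk through each heavy atom and fill implicit hydrogens from standard valence (C 4, N 3, O 2, S 2, halogen 1); for lowercase aromatic atoms, an aromatic c carries 1 H when it has two neighbours and 0 H with three, and aromatic n carries 0 H:
  atom 1: C, bond orders sum to 1 (valence 4) → 3 H
  atom 2: C, bond orders sum to 4 (valence 4) → 0 H
  atom 3: O, bond orders sum to 2 (valence 2) → 0 H
  atom 4: aromatic c, 3 neighbours → 0 H
  atom 5: aromatic c, 2 neighbours → 1 H
  atom 6: aromatic c, 3 neighbours → 0 H
  atom 7: O, bond orders sum to 1 (valence 2) → 1 H
  atom 8: aromatic c, 2 neighbours → 1 H
  atom 9: aromatic c, 3 neighbours → 0 H
  atom 10: Cl (halogen, monovalent) → 0 H
  atom 11: aromatic c, 2 neighbours → 1 H
Totals → C:8, H:7, Cl:1, O:2.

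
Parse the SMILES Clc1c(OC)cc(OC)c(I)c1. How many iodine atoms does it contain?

1

Scan the SMILES for I atoms (remember two-letter symbols like Cl and Br are single atoms).
Iodine count: 1.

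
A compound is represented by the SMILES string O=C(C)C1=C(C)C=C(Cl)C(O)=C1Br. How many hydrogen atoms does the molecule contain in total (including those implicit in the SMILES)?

Walk through each heavy atom and fill implicit hydrogens from standard valence (C 4, N 3, O 2, S 2, halogen 1):
  atom 1: O, bond orders sum to 2 (valence 2) → 0 H
  atom 2: C, bond orders sum to 4 (valence 4) → 0 H
  atom 3: C, bond orders sum to 1 (valence 4) → 3 H
  atom 4: C, bond orders sum to 4 (valence 4) → 0 H
  atom 5: C, bond orders sum to 4 (valence 4) → 0 H
  atom 6: C, bond orders sum to 1 (valence 4) → 3 H
  atom 7: C, bond orders sum to 3 (valence 4) → 1 H
  atom 8: C, bond orders sum to 4 (valence 4) → 0 H
  atom 9: Cl (halogen, monovalent) → 0 H
  atom 10: C, bond orders sum to 4 (valence 4) → 0 H
  atom 11: O, bond orders sum to 1 (valence 2) → 1 H
  atom 12: C, bond orders sum to 4 (valence 4) → 0 H
  atom 13: Br (halogen, monovalent) → 0 H
Total hydrogens: 8.

8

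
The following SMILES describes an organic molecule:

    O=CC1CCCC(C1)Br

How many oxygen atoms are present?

Scan the SMILES for O atoms (remember two-letter symbols like Cl and Br are single atoms).
Oxygen count: 1.

1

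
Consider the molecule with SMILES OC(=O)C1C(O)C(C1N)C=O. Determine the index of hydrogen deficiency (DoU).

3

Molecular formula: C6H9NO4.
DoU = (2C + 2 + N − H − X) / 2, where X is the halogen count and O/S are ignored.
    = (2·6 + 2 + 1 − 9 − 0) / 2 = 6 / 2 = 3.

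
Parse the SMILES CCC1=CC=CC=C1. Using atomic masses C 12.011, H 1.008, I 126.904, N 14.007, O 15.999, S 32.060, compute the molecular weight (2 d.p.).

106.17 g/mol

First, the molecular formula is C8H10 (counting implicit H from valence).
  C: 8 × 12.011 = 96.088
  H: 10 × 1.008 = 10.080
Sum: 8×12.011 + 10×1.008 = 106.168 → 106.17 g/mol.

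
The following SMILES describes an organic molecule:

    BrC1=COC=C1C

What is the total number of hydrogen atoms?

Walk through each heavy atom and fill implicit hydrogens from standard valence (C 4, N 3, O 2, S 2, halogen 1):
  atom 1: Br (halogen, monovalent) → 0 H
  atom 2: C, bond orders sum to 4 (valence 4) → 0 H
  atom 3: C, bond orders sum to 3 (valence 4) → 1 H
  atom 4: O, bond orders sum to 2 (valence 2) → 0 H
  atom 5: C, bond orders sum to 3 (valence 4) → 1 H
  atom 6: C, bond orders sum to 4 (valence 4) → 0 H
  atom 7: C, bond orders sum to 1 (valence 4) → 3 H
Total hydrogens: 5.

5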